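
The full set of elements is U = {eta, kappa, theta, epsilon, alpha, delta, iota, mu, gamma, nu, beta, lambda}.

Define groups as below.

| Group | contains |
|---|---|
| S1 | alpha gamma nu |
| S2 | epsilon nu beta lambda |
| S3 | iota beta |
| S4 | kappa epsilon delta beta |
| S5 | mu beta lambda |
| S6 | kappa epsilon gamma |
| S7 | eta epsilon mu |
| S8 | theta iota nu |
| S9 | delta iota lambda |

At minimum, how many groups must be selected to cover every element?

5

S1, S2, S4, S7, and S8 cover everything between them: the union {eta, kappa, theta, epsilon, alpha, delta, iota, mu, gamma, nu, beta, lambda} is all of U.
No 4 of the 9 groups cover everything (all 126 combinations miss at least one element), so 5 is optimal.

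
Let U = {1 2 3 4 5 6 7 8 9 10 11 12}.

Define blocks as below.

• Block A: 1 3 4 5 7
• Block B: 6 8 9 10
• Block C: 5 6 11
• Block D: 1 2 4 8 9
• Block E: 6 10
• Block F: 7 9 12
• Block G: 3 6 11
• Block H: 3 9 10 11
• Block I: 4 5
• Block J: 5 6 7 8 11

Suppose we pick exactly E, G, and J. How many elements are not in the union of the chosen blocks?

Union of E, G, J = {3, 5, 6, 7, 8, 10, 11}.
Not covered: 1, 2, 4, 9, 12 — 5 elements.

5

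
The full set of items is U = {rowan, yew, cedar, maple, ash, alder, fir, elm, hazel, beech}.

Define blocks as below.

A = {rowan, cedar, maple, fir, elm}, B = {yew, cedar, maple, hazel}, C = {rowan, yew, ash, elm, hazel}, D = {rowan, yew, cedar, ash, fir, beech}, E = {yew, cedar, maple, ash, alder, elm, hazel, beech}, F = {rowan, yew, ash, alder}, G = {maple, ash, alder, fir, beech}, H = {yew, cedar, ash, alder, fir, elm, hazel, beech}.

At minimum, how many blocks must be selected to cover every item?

A and H cover everything between them: the union {rowan, yew, cedar, maple, ash, alder, fir, elm, hazel, beech} is all of U.
No single block has all 10 items (the largest, E, has 8), so 2 is optimal.

2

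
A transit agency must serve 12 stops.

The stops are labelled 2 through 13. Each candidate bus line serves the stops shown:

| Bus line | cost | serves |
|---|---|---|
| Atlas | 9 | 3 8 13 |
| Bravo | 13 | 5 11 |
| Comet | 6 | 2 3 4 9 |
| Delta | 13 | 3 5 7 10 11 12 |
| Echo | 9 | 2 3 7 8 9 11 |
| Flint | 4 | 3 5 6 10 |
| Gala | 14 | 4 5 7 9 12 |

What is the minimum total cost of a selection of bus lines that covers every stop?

32

Atlas, Comet, Delta, Flint together cover every stop (Atlas ∪ Comet ∪ Delta ∪ Flint = {2, 3, 4, 5, 6, 7, 8, 9, 10, 11, 12, 13}); total cost 9 + 6 + 13 + 4 = 32.
The greedy pick Flint, Echo, Comet, Atlas, Delta costs 41; no covering selection beats 32.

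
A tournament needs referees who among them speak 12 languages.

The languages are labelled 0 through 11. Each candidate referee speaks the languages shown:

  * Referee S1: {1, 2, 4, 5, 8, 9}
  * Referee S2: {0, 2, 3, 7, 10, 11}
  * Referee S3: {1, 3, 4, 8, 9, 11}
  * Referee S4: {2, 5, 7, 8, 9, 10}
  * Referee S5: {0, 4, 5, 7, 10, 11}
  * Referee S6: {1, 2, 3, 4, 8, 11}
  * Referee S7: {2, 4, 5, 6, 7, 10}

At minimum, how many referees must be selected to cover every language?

S1 and S2 and S7 together: S1 ∪ S2 ∪ S7 = {0, 1, 2, 3, 4, 5, 6, 7, 8, 9, 10, 11} — every language is covered.
Only S7 contains 6, so S7 is forced; the remaining 6 languages need at least 2 more referees (each remaining referee adds at most 5) — so at least 3 referees are needed, and 3 is optimal.

3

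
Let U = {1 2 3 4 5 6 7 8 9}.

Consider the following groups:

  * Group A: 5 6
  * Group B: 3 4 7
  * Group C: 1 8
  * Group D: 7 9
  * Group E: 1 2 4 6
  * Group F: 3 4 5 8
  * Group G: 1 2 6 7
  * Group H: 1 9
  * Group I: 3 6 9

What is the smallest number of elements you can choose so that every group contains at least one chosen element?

The 4 elements {1, 3, 5, 7} hit every group.
No choice of 3 elements meets every group, so 4 is the minimum.

4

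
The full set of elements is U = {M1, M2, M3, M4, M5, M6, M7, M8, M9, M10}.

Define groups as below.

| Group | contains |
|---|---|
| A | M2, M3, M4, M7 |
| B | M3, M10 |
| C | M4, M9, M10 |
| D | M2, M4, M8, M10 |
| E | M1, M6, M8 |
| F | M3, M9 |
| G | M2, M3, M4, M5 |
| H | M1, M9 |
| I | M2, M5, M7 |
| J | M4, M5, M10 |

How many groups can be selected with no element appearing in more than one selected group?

C, E, I are pairwise disjoint (C={M4,M9,M10}; E={M1,M6,M8}; I={M2,M5,M7}).
Every remaining group overlaps one of these, and no 4 of the listed groups are pairwise disjoint, so 3 is the maximum.

3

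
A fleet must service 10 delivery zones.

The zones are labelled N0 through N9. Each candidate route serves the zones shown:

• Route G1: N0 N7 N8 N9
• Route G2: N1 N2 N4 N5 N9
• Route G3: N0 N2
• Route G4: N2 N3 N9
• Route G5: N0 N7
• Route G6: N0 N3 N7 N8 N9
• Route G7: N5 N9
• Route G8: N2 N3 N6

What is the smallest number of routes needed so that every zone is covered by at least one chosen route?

G2 and G6 and G8 together: G2 ∪ G6 ∪ G8 = {N0, N1, N2, N3, N4, N5, N6, N7, N8, N9} — every zone is covered.
Only G2 contains N1, so G2 is forced; the remaining 5 zones need at least 2 more routes (each remaining route adds at most 4) — so at least 3 routes are needed, and 3 is optimal.

3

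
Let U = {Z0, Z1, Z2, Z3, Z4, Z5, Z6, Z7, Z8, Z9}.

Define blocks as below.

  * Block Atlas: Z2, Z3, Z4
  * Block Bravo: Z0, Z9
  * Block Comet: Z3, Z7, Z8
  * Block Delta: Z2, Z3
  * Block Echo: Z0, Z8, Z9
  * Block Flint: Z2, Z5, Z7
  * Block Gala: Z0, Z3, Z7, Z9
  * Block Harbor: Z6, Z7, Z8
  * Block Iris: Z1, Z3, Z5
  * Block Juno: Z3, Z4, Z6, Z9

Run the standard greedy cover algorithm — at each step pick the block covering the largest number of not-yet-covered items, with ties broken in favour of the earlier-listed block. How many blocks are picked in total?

4

Greedy: pick Gala (covers 4 new) → pick Atlas (covers 2 new) → pick Harbor (covers 2 new) → pick Iris (covers 2 new). Total picks: 4.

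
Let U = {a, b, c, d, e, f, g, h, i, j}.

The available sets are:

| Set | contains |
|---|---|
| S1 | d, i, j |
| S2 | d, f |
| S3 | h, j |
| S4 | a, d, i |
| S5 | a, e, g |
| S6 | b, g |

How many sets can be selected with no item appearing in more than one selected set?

S2, S3, S5 are pairwise disjoint (S2={d,f}; S3={h,j}; S5={a,e,g}).
Every remaining set overlaps one of these, and no 4 of the listed sets are pairwise disjoint, so 3 is the maximum.

3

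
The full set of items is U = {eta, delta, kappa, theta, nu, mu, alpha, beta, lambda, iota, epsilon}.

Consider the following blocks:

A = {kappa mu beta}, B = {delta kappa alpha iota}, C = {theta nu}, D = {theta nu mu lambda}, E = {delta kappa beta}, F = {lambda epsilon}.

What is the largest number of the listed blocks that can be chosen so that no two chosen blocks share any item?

C, E, F are pairwise disjoint (C={theta,nu}; E={delta,kappa,beta}; F={lambda,epsilon}).
Every remaining block overlaps one of these, and no 4 of the listed blocks are pairwise disjoint, so 3 is the maximum.

3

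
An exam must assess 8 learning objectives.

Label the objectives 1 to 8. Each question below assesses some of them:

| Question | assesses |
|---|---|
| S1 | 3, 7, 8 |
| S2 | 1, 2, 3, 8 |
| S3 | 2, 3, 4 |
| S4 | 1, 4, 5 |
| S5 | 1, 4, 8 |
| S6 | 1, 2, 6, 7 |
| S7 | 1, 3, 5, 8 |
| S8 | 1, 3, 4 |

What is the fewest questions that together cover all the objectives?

Take {S4, S6, S7}. Their union is {1, 2, 3, 4, 5, 6, 7, 8}, which is all 8 objectives.
Only S6 contains 6, so S6 is forced; the remaining 4 objectives need at least 2 more questions (each remaining question adds at most 3) — so at least 3 questions are needed, and 3 is optimal.

3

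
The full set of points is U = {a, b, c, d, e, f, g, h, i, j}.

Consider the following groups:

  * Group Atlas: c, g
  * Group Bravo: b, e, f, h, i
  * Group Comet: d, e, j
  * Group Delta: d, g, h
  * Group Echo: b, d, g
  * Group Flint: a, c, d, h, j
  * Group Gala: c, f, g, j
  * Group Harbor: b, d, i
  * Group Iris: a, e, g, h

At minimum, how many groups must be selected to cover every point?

Take {Bravo, Flint, Iris}. Their union is {a, b, c, d, e, f, g, h, i, j}, which is all 10 points.
No 2 of the 9 groups cover everything (all 36 combinations miss at least one point), so 3 is optimal.

3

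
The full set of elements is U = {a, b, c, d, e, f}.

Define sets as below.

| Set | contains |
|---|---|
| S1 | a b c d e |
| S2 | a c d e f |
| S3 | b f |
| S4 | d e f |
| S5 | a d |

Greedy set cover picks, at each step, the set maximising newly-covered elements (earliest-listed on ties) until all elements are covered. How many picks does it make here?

2

Greedy: pick S1 (covers 5 new) → pick S2 (covers 1 new). Total picks: 2.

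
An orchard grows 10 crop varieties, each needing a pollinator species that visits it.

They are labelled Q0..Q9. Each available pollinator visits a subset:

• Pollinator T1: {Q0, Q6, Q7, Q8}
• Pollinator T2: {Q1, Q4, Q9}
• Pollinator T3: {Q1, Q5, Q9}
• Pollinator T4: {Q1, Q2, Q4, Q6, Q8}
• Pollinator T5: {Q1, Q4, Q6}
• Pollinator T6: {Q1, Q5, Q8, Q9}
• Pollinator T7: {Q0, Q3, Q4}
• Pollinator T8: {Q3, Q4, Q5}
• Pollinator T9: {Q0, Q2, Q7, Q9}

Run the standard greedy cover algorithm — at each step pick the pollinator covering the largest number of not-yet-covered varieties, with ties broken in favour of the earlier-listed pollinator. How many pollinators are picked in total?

3

Greedy: pick T4 (covers 5 new) → pick T9 (covers 3 new) → pick T8 (covers 2 new). Total picks: 3.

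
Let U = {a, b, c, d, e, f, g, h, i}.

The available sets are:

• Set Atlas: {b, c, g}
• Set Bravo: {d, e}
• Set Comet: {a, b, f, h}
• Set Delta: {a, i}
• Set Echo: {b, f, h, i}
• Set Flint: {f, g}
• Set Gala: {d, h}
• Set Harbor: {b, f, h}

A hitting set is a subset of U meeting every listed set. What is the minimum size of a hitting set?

4

The 4 elements {d, f, g, i} hit every set.
No choice of 3 elements meets every set, so 4 is the minimum.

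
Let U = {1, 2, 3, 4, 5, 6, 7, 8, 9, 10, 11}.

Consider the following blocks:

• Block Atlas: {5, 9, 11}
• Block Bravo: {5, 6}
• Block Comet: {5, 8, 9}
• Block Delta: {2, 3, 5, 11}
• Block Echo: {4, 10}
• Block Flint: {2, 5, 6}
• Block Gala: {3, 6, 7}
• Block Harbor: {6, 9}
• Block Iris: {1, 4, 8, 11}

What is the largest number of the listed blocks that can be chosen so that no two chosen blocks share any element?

3

Comet, Echo, Gala are pairwise disjoint (Comet={5,8,9}; Echo={4,10}; Gala={3,6,7}).
Every remaining block overlaps one of these, and no 4 of the listed blocks are pairwise disjoint, so 3 is the maximum.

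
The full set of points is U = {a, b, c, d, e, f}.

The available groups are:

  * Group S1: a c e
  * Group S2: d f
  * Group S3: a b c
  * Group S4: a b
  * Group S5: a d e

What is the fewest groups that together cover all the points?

3

S1, S2, and S3 cover everything between them: the union {a, b, c, d, e, f} is all of U.
Only S2 contains f, so S2 is forced; the remaining 4 points need at least 2 more groups (each remaining group adds at most 3) — so at least 3 groups are needed, and 3 is optimal.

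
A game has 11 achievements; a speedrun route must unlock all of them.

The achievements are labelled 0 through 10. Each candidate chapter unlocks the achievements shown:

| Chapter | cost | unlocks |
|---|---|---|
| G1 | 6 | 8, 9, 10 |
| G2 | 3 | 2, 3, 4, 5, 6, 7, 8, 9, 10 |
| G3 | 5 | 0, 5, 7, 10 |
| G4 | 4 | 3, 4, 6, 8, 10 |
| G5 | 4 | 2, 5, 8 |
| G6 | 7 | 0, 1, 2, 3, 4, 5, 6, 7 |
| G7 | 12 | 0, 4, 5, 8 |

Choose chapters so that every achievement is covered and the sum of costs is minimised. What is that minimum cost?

10

G2, G6 together cover every achievement (G2 ∪ G6 = {0, 1, 2, 3, 4, 5, 6, 7, 8, 9, 10}); total cost 3 + 7 = 10.
No covering selection has total cost below 10.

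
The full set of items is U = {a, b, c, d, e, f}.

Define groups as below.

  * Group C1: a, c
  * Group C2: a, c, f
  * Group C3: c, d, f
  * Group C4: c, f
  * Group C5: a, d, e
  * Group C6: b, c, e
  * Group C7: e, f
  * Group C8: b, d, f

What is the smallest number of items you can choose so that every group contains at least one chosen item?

3

The 3 items {c, d, f} hit every group.
No choice of 2 items meets every group, so 3 is the minimum.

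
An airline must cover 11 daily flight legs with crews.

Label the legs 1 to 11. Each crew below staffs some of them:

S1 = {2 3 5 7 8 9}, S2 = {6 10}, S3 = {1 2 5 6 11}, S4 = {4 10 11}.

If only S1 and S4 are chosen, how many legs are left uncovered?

2

Union of S1, S4 = {2, 3, 4, 5, 7, 8, 9, 10, 11}.
Not covered: 1, 6 — 2 legs.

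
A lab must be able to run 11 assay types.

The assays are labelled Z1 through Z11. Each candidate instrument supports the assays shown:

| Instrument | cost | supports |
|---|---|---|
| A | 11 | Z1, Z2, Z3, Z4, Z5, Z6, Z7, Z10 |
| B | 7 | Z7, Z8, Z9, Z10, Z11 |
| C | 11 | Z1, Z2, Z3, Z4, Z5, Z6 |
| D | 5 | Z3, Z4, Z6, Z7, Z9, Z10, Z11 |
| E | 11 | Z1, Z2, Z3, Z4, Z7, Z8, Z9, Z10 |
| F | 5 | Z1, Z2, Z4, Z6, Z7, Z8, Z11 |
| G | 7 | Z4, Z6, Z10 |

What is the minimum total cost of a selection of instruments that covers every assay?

18

B, C together cover every assay (B ∪ C = {Z1, Z2, Z3, Z4, Z5, Z6, Z7, Z8, Z9, Z10, Z11}); total cost 7 + 11 = 18.
The greedy pick D, F, A costs 21; no covering selection beats 18.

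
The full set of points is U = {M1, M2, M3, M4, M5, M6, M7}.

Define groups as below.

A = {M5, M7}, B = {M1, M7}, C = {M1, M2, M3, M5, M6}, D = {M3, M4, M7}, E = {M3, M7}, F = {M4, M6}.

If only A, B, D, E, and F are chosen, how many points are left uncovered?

Union of A, B, D, E, F = {M1, M3, M4, M5, M6, M7}.
Not covered: M2 — 1 point.

1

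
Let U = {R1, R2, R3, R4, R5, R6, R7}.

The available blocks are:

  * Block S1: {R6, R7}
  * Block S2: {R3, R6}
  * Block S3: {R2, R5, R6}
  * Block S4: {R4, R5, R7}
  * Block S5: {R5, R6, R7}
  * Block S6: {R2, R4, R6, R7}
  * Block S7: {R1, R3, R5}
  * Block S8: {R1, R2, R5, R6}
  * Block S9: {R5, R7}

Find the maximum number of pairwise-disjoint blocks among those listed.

S2, S9 are pairwise disjoint (S2={R3,R6}; S9={R5,R7}).
Every remaining block overlaps one of these, and no 3 of the listed blocks are pairwise disjoint, so 2 is the maximum.

2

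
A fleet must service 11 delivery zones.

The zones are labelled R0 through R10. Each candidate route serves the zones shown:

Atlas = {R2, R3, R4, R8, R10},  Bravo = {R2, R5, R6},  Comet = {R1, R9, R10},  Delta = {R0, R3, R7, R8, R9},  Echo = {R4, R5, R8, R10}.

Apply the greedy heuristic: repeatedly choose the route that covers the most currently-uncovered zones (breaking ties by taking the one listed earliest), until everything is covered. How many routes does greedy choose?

4

Greedy: pick Atlas (covers 5 new) → pick Delta (covers 3 new) → pick Bravo (covers 2 new) → pick Comet (covers 1 new). Total picks: 4.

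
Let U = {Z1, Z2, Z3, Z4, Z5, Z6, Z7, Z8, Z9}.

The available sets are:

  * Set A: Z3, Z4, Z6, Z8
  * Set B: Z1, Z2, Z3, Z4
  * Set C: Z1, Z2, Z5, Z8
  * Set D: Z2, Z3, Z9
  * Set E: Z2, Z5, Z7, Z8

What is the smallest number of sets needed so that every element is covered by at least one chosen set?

4

Take {A, B, D, E}. Their union is {Z1, Z2, Z3, Z4, Z5, Z6, Z7, Z8, Z9}, which is all 9 elements.
No 3 of the 5 sets cover everything (all 10 combinations miss at least one element), so 4 is optimal.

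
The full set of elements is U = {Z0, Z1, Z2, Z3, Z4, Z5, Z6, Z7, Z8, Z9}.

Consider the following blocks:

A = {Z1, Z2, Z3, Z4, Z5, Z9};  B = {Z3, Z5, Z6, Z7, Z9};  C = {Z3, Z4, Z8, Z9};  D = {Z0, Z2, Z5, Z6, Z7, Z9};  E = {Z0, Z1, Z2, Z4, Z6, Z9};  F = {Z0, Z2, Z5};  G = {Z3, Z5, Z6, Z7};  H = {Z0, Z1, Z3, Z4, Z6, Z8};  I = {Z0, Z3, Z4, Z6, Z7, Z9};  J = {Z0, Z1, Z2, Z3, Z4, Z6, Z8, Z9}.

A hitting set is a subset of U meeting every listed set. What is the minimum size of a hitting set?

2

The 2 elements {Z2, Z3} hit every block.
The blocks C, F are pairwise disjoint, so any hitting set needs a separate element for each — at least 2. Hence 2 is optimal.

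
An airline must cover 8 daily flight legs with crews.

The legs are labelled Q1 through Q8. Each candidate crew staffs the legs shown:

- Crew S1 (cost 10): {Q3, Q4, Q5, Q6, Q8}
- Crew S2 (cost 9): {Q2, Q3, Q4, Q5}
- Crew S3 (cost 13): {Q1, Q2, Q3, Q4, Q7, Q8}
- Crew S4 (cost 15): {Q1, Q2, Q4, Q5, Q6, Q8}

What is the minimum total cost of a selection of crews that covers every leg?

S1, S3 together cover every leg (S1 ∪ S3 = {Q1, Q2, Q3, Q4, Q5, Q6, Q7, Q8}); total cost 10 + 13 = 23.
No covering selection has total cost below 23.

23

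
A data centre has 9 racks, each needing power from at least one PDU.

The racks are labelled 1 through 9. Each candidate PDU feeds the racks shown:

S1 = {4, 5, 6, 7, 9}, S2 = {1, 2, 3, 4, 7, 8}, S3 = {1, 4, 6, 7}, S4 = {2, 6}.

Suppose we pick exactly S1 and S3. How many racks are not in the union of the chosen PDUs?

Union of S1, S3 = {1, 4, 5, 6, 7, 9}.
Not covered: 2, 3, 8 — 3 racks.

3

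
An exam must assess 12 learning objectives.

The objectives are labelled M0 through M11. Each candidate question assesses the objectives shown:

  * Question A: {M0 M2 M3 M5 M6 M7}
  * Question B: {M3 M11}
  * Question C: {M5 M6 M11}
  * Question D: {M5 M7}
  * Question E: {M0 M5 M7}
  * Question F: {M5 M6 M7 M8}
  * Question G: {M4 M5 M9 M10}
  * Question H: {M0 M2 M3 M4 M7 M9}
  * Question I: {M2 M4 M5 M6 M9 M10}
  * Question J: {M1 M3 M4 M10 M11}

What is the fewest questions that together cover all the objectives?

3

Take {F, H, J}. Their union is {M0, M1, M2, M3, M4, M5, M6, M7, M8, M9, M10, M11}, which is all 12 objectives.
Only J contains M1, so J is forced; the remaining 7 objectives need at least 2 more questions (each remaining question adds at most 5) — so at least 3 questions are needed, and 3 is optimal.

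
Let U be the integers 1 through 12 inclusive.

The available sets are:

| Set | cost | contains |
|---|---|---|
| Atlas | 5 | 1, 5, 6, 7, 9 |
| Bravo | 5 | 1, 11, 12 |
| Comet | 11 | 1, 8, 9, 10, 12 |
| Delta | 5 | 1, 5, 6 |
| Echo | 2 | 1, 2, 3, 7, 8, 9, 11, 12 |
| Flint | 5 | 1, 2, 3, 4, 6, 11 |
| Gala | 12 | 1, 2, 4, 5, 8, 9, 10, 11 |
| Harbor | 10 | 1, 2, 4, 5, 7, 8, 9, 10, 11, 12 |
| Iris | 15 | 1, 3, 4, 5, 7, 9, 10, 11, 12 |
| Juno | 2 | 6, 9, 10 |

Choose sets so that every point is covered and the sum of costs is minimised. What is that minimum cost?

14

Delta, Echo, Flint, Juno together cover every point (Delta ∪ Echo ∪ Flint ∪ Juno = {1, 2, 3, 4, 5, 6, 7, 8, 9, 10, 11, 12}); total cost 5 + 2 + 5 + 2 = 14.
No covering selection has total cost below 14.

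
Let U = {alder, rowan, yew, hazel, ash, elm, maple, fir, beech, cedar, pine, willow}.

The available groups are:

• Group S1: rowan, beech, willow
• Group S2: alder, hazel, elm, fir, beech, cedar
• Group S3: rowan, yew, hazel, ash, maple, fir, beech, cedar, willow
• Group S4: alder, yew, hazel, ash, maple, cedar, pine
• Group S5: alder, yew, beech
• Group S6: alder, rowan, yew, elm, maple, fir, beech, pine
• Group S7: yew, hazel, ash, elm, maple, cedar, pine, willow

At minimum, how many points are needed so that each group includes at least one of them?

2

H = {ash, beech} meets every group (each contains at least one member of H), and |H| = 2.
The groups S1, S4 are pairwise disjoint, so any hitting set needs a separate point for each — at least 2. Hence 2 is optimal.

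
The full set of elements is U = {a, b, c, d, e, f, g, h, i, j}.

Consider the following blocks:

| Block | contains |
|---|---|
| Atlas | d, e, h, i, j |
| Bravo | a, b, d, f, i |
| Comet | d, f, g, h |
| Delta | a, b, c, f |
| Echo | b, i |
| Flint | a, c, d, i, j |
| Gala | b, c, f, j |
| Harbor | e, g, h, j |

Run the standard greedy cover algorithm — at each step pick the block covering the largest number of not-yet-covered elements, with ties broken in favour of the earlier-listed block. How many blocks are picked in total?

Greedy: pick Atlas (covers 5 new) → pick Delta (covers 4 new) → pick Comet (covers 1 new). Total picks: 3.

3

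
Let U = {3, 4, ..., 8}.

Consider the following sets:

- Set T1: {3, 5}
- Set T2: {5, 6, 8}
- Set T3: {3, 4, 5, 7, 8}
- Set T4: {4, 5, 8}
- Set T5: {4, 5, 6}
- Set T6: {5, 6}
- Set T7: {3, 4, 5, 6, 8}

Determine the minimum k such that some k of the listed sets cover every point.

2

T3 and T7 cover everything between them: the union {3, 4, 5, 6, 7, 8} is all of U.
No single set has all 6 points (the largest, T3, has 5), so 2 is optimal.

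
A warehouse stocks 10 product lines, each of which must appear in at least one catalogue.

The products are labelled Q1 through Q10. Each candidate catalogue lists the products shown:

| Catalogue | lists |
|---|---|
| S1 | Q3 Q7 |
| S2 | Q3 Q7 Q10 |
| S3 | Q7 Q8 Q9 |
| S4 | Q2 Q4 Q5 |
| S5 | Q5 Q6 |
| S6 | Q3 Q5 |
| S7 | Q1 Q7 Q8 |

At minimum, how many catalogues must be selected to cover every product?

5

Take {S2, S3, S4, S5, S7}. Their union is {Q1, Q2, Q3, Q4, Q5, Q6, Q7, Q8, Q9, Q10}, which is all 10 products.
No 4 of the 7 catalogues cover everything (all 35 combinations miss at least one product), so 5 is optimal.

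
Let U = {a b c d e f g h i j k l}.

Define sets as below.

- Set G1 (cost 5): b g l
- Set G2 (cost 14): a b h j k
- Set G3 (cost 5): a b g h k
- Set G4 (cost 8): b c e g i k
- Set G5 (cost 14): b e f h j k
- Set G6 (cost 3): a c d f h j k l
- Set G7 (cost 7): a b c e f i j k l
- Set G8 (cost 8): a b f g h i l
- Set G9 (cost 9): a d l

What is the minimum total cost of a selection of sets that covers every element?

11

G4, G6 together cover every element (G4 ∪ G6 = {a, b, c, d, e, f, g, h, i, j, k, l}); total cost 8 + 3 = 11.
No covering selection has total cost below 11.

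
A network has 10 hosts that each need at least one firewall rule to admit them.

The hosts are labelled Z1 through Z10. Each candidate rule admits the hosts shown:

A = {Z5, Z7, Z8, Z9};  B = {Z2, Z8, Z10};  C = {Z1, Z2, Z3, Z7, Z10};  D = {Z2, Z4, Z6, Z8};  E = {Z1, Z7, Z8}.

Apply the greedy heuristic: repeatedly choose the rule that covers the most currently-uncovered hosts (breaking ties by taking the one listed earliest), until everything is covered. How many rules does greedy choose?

Greedy: pick C (covers 5 new) → pick A (covers 3 new) → pick D (covers 2 new). Total picks: 3.

3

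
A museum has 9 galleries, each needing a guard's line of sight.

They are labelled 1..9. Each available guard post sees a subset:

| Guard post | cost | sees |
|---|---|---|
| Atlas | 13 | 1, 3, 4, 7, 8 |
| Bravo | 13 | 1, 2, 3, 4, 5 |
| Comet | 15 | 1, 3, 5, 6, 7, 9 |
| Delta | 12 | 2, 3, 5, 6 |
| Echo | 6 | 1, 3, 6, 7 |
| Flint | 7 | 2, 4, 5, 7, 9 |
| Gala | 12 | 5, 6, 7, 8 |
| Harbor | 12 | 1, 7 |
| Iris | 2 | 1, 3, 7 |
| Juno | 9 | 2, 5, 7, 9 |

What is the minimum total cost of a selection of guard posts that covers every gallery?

21

Flint, Gala, Iris together cover every gallery (Flint ∪ Gala ∪ Iris = {1, 2, 3, 4, 5, 6, 7, 8, 9}); total cost 7 + 12 + 2 = 21.
The greedy pick Iris, Flint, Echo, Gala costs 27; no covering selection beats 21.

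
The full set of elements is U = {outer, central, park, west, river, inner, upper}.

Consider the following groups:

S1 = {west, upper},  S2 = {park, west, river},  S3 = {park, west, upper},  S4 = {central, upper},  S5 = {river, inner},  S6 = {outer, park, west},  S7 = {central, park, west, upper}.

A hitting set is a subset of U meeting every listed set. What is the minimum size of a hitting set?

H = {central, west, inner} meets every group (each contains at least one member of H), and |H| = 3.
The groups S4, S5, S6 are pairwise disjoint, so any hitting set needs a separate element for each — at least 3. Hence 3 is optimal.

3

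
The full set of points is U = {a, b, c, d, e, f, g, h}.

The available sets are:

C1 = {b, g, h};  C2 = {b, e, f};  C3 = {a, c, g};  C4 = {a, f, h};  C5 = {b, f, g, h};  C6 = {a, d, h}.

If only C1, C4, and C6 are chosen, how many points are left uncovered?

2

Union of C1, C4, C6 = {a, b, d, f, g, h}.
Not covered: c, e — 2 points.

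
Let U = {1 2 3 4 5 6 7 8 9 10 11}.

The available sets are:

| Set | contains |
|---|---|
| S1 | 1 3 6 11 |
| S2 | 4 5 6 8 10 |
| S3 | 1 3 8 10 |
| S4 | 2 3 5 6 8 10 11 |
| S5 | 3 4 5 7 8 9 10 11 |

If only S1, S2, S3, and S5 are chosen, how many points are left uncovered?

1

Union of S1, S2, S3, S5 = {1, 3, 4, 5, 6, 7, 8, 9, 10, 11}.
Not covered: 2 — 1 point.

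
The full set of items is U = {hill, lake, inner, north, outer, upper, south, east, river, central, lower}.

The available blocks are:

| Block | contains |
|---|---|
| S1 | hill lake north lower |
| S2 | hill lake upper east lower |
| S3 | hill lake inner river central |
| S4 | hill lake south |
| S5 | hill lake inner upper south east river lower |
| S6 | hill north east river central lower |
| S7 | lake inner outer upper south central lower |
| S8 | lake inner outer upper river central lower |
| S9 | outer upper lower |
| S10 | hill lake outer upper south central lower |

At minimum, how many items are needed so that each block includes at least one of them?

The 2 items {hill, outer} hit every block.
The blocks S3, S9 are pairwise disjoint, so any hitting set needs a separate item for each — at least 2. Hence 2 is optimal.

2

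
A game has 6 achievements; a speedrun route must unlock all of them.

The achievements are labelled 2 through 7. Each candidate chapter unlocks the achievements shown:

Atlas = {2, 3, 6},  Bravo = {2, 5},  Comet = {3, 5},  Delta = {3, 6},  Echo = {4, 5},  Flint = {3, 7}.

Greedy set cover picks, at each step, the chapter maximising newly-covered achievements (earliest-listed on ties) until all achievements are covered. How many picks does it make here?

3

Greedy: pick Atlas (covers 3 new) → pick Echo (covers 2 new) → pick Flint (covers 1 new). Total picks: 3.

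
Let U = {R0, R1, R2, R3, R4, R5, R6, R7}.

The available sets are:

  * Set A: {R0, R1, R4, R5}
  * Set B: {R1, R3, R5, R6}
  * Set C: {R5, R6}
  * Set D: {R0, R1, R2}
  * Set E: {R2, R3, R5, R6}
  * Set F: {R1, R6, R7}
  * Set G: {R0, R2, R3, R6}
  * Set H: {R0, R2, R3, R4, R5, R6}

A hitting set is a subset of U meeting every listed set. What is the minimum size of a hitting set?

2

The 2 items {R1, R6} hit every set.
The sets C, D are pairwise disjoint, so any hitting set needs a separate item for each — at least 2. Hence 2 is optimal.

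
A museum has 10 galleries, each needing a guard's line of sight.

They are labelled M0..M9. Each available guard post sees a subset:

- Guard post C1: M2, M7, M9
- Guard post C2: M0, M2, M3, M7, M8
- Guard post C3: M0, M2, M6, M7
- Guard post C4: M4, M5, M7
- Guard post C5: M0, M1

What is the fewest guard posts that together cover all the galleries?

5

Take {C1, C2, C3, C4, C5}. Their union is {M0, M1, M2, M3, M4, M5, M6, M7, M8, M9}, which is all 10 galleries.
No 4 of the 5 guard posts cover everything (all 5 combinations miss at least one gallery), so 5 is optimal.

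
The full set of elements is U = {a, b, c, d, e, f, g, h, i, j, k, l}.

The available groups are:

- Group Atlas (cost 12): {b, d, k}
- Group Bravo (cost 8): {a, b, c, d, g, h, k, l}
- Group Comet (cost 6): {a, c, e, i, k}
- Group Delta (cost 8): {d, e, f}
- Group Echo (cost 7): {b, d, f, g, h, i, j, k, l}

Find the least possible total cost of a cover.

Comet, Echo together cover every element (Comet ∪ Echo = {a, b, c, d, e, f, g, h, i, j, k, l}); total cost 6 + 7 = 13.
No covering selection has total cost below 13.

13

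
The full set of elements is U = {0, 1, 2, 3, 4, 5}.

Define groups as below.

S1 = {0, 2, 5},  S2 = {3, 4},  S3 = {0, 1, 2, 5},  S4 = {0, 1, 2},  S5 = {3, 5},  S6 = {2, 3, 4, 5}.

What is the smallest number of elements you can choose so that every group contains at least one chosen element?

2

The 2 elements {2, 3} hit every group.
The groups S2, S3 are pairwise disjoint, so any hitting set needs a separate element for each — at least 2. Hence 2 is optimal.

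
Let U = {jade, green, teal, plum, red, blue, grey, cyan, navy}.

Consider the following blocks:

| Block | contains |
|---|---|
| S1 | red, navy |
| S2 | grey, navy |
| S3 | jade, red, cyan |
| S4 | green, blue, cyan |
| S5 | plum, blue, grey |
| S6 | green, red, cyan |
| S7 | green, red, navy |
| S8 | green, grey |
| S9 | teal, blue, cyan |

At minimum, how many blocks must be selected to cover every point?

S3, S5, S7, and S9 cover everything between them: the union {jade, green, teal, plum, red, blue, grey, cyan, navy} is all of U.
No 3 of the 9 blocks cover everything (all 84 combinations miss at least one point), so 4 is optimal.

4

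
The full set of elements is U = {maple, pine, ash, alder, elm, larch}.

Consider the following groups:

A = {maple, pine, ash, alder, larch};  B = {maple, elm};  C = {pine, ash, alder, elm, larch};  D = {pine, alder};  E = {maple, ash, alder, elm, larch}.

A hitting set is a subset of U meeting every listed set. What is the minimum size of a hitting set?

Take H = {alder, elm}. Each listed group contains at least one of these, so H is a hitting set of size 2.
The groups B, D are pairwise disjoint, so any hitting set needs a separate element for each — at least 2. Hence 2 is optimal.

2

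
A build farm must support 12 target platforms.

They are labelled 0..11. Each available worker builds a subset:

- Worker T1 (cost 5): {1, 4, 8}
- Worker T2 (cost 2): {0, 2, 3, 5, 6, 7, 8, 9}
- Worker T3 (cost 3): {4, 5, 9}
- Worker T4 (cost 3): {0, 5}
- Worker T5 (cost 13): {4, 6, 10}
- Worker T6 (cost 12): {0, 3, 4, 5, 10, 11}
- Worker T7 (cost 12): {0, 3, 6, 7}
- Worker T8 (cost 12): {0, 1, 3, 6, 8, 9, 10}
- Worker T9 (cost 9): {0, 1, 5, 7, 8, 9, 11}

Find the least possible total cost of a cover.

T1, T2, T6 together cover every platform (T1 ∪ T2 ∪ T6 = {0, 1, 2, 3, 4, 5, 6, 7, 8, 9, 10, 11}); total cost 5 + 2 + 12 = 19.
No covering selection has total cost below 19.

19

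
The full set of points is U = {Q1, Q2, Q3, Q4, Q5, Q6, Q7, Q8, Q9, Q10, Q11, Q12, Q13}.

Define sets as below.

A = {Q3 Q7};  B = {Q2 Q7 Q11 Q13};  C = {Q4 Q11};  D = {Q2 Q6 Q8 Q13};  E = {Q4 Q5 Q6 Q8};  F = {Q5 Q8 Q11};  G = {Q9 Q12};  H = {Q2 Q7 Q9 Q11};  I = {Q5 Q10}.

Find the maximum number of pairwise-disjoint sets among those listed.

5

A, C, D, G, I are pairwise disjoint (A={Q3,Q7}; C={Q4,Q11}; D={Q2,Q6,Q8,Q13}; G={Q9,Q12}; I={Q5,Q10}).
Every remaining set overlaps one of these, and no 6 of the listed sets are pairwise disjoint, so 5 is the maximum.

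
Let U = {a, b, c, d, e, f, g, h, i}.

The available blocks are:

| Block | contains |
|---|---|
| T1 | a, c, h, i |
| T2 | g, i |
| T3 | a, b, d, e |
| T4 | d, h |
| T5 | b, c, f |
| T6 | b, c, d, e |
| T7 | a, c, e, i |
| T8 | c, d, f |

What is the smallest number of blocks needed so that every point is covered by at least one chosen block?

T1, T2, T6, and T8 cover everything between them: the union {a, b, c, d, e, f, g, h, i} is all of U.
No 3 of the 8 blocks cover everything (all 56 combinations miss at least one point), so 4 is optimal.

4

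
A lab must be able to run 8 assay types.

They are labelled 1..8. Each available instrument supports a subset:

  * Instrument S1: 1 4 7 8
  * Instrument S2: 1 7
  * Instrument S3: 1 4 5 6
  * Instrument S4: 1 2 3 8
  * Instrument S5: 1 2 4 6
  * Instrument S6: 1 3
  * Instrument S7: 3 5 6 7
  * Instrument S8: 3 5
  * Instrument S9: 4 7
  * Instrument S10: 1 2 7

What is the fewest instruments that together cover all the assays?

S1 and S4 and S7 together: S1 ∪ S4 ∪ S7 = {1, 2, 3, 4, 5, 6, 7, 8} — every assay is covered.
No 2 of the 10 instruments cover everything (all 45 combinations miss at least one assay), so 3 is optimal.

3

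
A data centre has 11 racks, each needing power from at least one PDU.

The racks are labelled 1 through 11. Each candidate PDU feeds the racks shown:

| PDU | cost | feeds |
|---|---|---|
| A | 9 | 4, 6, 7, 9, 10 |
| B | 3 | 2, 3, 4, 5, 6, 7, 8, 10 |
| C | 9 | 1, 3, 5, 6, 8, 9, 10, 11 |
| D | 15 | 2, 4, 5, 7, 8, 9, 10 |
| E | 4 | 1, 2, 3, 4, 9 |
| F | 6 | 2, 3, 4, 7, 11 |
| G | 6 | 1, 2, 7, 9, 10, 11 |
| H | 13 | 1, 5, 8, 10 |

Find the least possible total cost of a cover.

B, G together cover every rack (B ∪ G = {1, 2, 3, 4, 5, 6, 7, 8, 9, 10, 11}); total cost 3 + 6 = 9.
The greedy pick B, E, F costs 13; no covering selection beats 9.

9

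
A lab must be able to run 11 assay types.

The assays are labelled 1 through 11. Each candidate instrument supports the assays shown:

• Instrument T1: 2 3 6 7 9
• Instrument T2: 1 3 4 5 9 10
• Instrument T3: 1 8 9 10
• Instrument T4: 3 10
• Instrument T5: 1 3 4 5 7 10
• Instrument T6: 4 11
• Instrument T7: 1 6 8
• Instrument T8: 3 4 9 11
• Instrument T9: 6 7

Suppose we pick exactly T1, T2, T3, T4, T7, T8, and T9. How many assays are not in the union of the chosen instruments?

0

Union of T1, T2, T3, T4, T7, T8, T9 = {1, 2, 3, 4, 5, 6, 7, 8, 9, 10, 11} — that's every assay, so 0 are uncovered.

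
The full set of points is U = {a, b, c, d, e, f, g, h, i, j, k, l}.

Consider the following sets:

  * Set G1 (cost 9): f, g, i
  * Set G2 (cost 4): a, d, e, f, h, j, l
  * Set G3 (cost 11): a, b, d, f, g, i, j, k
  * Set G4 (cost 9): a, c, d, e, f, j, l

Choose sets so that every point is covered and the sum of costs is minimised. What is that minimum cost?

G2, G3, G4 together cover every point (G2 ∪ G3 ∪ G4 = {a, b, c, d, e, f, g, h, i, j, k, l}); total cost 4 + 11 + 9 = 24.
No covering selection has total cost below 24.

24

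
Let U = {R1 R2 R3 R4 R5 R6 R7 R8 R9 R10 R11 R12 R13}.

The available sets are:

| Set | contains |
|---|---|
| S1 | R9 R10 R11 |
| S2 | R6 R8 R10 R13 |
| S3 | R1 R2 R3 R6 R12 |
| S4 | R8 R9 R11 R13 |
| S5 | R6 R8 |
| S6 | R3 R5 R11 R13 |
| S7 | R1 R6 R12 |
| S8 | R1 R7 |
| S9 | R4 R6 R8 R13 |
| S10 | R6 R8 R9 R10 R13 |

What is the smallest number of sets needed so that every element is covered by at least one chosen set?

S1 and S3 and S6 and S8 and S9 together: S1 ∪ S3 ∪ S6 ∪ S8 ∪ S9 = {R1, R2, R3, R4, R5, R6, R7, R8, R9, R10, R11, R12, R13} — every element is covered.
No 4 of the 10 sets cover everything (all 210 combinations miss at least one element), so 5 is optimal.

5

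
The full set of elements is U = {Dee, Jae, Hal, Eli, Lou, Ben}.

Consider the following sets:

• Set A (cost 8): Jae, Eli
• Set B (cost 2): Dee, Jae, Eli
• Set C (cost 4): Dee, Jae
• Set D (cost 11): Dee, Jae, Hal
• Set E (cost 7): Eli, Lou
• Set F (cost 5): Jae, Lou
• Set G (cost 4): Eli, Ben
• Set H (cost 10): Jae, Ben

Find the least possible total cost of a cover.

D, F, G together cover every element (D ∪ F ∪ G = {Dee, Jae, Hal, Eli, Lou, Ben}); total cost 11 + 5 + 4 = 20.
The greedy pick B, G, F, D costs 22; no covering selection beats 20.

20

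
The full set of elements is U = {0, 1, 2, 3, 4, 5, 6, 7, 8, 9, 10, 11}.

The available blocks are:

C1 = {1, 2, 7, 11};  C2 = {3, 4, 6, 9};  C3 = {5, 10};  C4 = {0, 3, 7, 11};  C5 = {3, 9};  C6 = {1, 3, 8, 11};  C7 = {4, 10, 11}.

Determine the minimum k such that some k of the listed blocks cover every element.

C1 and C2 and C3 and C4 and C6 together: C1 ∪ C2 ∪ C3 ∪ C4 ∪ C6 = {0, 1, 2, 3, 4, 5, 6, 7, 8, 9, 10, 11} — every element is covered.
No 4 of the 7 blocks cover everything (all 35 combinations miss at least one element), so 5 is optimal.

5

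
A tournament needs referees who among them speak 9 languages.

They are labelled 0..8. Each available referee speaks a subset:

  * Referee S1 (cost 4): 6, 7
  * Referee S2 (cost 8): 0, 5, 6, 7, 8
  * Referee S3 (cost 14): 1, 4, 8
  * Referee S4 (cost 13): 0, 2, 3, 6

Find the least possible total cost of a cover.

S2, S3, S4 together cover every language (S2 ∪ S3 ∪ S4 = {0, 1, 2, 3, 4, 5, 6, 7, 8}); total cost 8 + 14 + 13 = 35.
No covering selection has total cost below 35.

35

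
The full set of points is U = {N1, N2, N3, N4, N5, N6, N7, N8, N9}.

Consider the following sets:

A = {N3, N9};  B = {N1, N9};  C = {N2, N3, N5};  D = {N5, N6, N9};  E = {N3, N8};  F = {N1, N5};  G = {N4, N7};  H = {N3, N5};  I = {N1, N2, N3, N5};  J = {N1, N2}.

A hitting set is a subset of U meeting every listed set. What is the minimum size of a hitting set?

T = {N1, N3, N6, N7} meets every set (each contains at least one member of T), and |T| = 4.
The sets D, E, G, J are pairwise disjoint, so any hitting set needs a separate point for each — at least 4. Hence 4 is optimal.

4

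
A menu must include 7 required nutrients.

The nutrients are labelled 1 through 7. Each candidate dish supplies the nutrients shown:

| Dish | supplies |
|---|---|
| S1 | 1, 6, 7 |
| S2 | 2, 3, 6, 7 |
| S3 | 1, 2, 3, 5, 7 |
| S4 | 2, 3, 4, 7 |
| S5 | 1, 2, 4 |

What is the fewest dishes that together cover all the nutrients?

S2 and S3 and S4 together: S2 ∪ S3 ∪ S4 = {1, 2, 3, 4, 5, 6, 7} — every nutrient is covered.
Only S3 contains 5, so S3 is forced; the remaining 2 nutrients need at least 2 more dishes (each remaining dish adds at most 1) — so at least 3 dishes are needed, and 3 is optimal.

3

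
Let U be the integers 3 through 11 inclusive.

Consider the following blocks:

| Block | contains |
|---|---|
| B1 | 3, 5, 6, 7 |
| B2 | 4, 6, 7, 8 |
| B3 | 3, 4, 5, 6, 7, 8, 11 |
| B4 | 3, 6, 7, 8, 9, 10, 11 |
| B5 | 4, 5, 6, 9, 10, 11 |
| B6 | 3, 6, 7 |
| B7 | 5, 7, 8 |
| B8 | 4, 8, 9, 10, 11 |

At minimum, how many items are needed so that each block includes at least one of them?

2

H = {7, 11} meets every block (each contains at least one member of H), and |H| = 2.
The blocks B6, B8 are pairwise disjoint, so any hitting set needs a separate item for each — at least 2. Hence 2 is optimal.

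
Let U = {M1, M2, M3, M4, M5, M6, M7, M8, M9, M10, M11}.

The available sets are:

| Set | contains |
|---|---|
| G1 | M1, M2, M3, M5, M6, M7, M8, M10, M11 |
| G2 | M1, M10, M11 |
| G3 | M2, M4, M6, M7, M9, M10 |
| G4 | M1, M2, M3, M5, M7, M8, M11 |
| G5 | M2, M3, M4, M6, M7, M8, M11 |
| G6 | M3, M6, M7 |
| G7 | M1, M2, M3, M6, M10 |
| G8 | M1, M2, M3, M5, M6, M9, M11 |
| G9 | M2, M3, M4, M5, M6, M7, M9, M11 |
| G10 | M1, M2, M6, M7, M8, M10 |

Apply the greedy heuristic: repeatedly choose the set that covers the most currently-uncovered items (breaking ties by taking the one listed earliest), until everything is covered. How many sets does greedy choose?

2

Greedy: pick G1 (covers 9 new) → pick G3 (covers 2 new). Total picks: 2.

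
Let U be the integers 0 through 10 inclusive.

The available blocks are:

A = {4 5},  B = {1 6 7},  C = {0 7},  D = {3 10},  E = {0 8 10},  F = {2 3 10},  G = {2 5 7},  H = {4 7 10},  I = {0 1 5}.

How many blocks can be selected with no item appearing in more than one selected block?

A, B, E are pairwise disjoint (A={4,5}; B={1,6,7}; E={0,8,10}).
Every remaining block overlaps one of these, and no 4 of the listed blocks are pairwise disjoint, so 3 is the maximum.

3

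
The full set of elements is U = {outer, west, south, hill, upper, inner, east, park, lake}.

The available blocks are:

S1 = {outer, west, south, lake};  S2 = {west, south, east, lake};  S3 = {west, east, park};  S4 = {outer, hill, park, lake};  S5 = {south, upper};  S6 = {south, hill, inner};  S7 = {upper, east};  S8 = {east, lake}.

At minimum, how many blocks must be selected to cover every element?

4

Take {S3, S4, S6, S7}. Their union is {outer, west, south, hill, upper, inner, east, park, lake}, which is all 9 elements.
No 3 of the 8 blocks cover everything (all 56 combinations miss at least one element), so 4 is optimal.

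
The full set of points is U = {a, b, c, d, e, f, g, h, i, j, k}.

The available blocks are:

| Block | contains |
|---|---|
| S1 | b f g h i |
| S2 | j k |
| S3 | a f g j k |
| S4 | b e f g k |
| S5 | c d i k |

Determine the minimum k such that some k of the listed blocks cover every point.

4

Take {S1, S3, S4, S5}. Their union is {a, b, c, d, e, f, g, h, i, j, k}, which is all 11 points.
No 3 of the 5 blocks cover everything (all 10 combinations miss at least one point), so 4 is optimal.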